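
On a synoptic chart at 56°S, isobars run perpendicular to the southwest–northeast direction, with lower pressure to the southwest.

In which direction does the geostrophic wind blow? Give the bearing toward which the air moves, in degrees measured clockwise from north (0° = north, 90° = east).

The pressure-gradient force points toward the southwest (bearing 225°).
Geostrophic balance: in the Southern Hemisphere the Coriolis force deflects motion to the left, so the geostrophic wind blows 90° to the left of the pressure-gradient force (low pressure on the right).
Rotating 225° by 90° counterclockwise gives 135° — the wind blows toward the southeast.

135°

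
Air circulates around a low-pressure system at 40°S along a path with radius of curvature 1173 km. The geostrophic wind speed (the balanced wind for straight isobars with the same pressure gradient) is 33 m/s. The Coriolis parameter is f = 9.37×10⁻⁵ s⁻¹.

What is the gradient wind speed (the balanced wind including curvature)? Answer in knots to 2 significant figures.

52 knots

Around a low, centrifugal force acts outward with Coriolis, so pressure-gradient force balances both:
(1/ρ)|∂P/∂n| = fV + V²/R  →  V² + fR·V − fR·V_g = 0
With fR = 9.37×10⁻⁵ × 1173×10³ m = 110 m/s:
V = [−fR + √((fR)² + 4 fR V_g)]/2 = [−110 + √(110² + 4×110×33)]/2 = 26.6 m/s
Subgeostrophic (V < V_g = 33 m/s), as expected around a low.
Converting: 26.6 m/s × 1.944 = 52 knots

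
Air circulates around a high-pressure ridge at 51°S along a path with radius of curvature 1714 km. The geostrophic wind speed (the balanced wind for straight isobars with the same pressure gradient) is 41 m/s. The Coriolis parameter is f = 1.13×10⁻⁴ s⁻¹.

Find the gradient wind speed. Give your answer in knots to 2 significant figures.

Around a high, pressure-gradient force acts outward with centrifugal, so Coriolis balances both:
fV = (1/ρ)|∂P/∂n| + V²/R  →  V² − fR·V + fR·V_g = 0
With fR = 1.13×10⁻⁴ × 1714×10³ m = 194 m/s:
V = [fR − √((fR)² − 4 fR V_g)]/2 = [194 − √(194² − 4×194×41)]/2 = 58.9 m/s
Supergeostrophic (V > V_g = 41 m/s), as expected around a high.
Converting: 58.9 m/s × 1.944 = 110 knots

110 knots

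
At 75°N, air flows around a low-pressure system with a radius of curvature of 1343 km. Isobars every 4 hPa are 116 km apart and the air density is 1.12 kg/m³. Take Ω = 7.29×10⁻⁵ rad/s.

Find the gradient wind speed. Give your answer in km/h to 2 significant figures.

Coriolis parameter at 75°N:
f = 2Ω sin φ = 2 × 7.29×10⁻⁵ × sin 75° = 1.41×10⁻⁴ s⁻¹
Pressure gradient: |∂P/∂n| = 400 Pa / 116000 m = 3.45×10⁻³ Pa/m
Geostrophic speed: V_g = |∂P/∂n|/(fρ) = 3.45×10⁻³/(1.41×10⁻⁴ × 1.12) = 21.9 m/s
Around a low, centrifugal force acts outward with Coriolis, so pressure-gradient force balances both:
(1/ρ)|∂P/∂n| = fV + V²/R  →  V² + fR·V − fR·V_g = 0
With fR = 1.41×10⁻⁴ × 1343×10³ m = 189 m/s:
V = [−fR + √((fR)² + 4 fR V_g)]/2 = [−189 + √(189² + 4×189×21.9)]/2 = 19.8 m/s
Subgeostrophic (V < V_g = 21.9 m/s), as expected around a low.
Converting: 19.8 m/s × 3.6 = 71 km/h

71 km/h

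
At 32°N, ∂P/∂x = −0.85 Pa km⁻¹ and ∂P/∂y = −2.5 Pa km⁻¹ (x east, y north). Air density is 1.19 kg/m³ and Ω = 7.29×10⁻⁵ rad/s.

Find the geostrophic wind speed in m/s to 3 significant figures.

Coriolis parameter at 32°N:
f = 2Ω sin φ = 2 × 7.29×10⁻⁵ × sin 32° = 7.73×10⁻⁵ s⁻¹
Component geostrophic relations (x east, y north):
u_g = −(1/(fρ)) ∂P/∂y,  v_g = (1/(fρ)) ∂P/∂x
u_g = −(−2.5×10⁻³)/(7.73×10⁻⁵ × 1.19) = 27.2 m/s;  v_g = (−0.85×10⁻³)/(7.73×10⁻⁵ × 1.19) = −9.24 m/s
|V_g| = √(u_g² + v_g²) = 28.7 m/s

28.7 m/s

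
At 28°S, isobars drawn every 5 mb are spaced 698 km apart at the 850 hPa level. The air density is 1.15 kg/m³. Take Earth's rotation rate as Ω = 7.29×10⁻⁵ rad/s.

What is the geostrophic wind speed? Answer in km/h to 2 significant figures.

33 km/h

Coriolis parameter at 28°S:
f = 2Ω sin φ = 2 × 7.29×10⁻⁵ × sin 28° = 6.84×10⁻⁵ s⁻¹
Pressure gradient: |∂P/∂n| = 500 Pa / 698000 m = 7.16×10⁻⁴ Pa/m
Geostrophic balance (pressure-gradient force = Coriolis force):
V_g = (1/(fρ)) |∂P/∂n| = 7.16×10⁻⁴ / (6.84×10⁻⁵ × 1.15) = 9.10 m/s
Converting: 9.10 m/s × 3.6 = 33 km/h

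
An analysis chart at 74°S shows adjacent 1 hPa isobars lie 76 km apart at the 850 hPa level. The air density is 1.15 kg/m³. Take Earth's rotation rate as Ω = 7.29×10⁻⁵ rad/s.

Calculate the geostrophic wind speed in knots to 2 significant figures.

16 knots

Coriolis parameter at 74°S:
f = 2Ω sin φ = 2 × 7.29×10⁻⁵ × sin 74° = 1.40×10⁻⁴ s⁻¹
Pressure gradient: |∂P/∂n| = 100 Pa / 76000 m = 1.32×10⁻³ Pa/m
Geostrophic balance (pressure-gradient force = Coriolis force):
V_g = (1/(fρ)) |∂P/∂n| = 1.32×10⁻³ / (1.40×10⁻⁴ × 1.15) = 8.16 m/s
Converting: 8.16 m/s × 1.944 = 16 knots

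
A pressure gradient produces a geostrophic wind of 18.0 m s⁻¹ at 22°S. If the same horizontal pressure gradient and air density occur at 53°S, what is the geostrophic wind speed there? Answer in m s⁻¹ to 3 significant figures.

8.44 m s⁻¹

With the same pressure gradient and density, V_g ∝ 1/f ∝ 1/sin φ.
V₂ = V₁ · sin φ₁ / sin φ₂ = 18.0 × sin 22° / sin 53°
V₂ = 18.0 × 0.3746/0.7986 = 8.44 m s⁻¹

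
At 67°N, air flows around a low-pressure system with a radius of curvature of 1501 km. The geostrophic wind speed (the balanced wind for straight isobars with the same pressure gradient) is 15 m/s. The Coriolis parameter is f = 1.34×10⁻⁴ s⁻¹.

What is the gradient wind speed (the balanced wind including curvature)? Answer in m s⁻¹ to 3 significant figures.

Around a low, centrifugal force acts outward with Coriolis, so pressure-gradient force balances both:
(1/ρ)|∂P/∂n| = fV + V²/R  →  V² + fR·V − fR·V_g = 0
With fR = 1.34×10⁻⁴ × 1501×10³ m = 201 m/s:
V = [−fR + √((fR)² + 4 fR V_g)]/2 = [−201 + √(201² + 4×201×15)]/2 = 14 m/s
Subgeostrophic (V < V_g = 15 m/s), as expected around a low.

14.0 m s⁻¹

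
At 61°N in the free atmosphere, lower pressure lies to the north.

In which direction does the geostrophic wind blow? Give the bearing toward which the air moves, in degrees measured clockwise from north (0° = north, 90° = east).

The pressure-gradient force points toward the north (bearing 000°).
Geostrophic balance: in the Northern Hemisphere the Coriolis force deflects motion to the right, so the geostrophic wind blows 90° to the right of the pressure-gradient force (low pressure on the left).
Rotating 000° by 90° clockwise gives 090° — the wind blows toward the east.

090°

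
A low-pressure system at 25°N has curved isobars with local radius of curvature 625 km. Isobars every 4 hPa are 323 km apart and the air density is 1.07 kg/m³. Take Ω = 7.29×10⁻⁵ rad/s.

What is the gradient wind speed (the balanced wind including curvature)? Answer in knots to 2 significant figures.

Coriolis parameter at 25°N:
f = 2Ω sin φ = 2 × 7.29×10⁻⁵ × sin 25° = 6.16×10⁻⁵ s⁻¹
Pressure gradient: |∂P/∂n| = 400 Pa / 323000 m = 1.24×10⁻³ Pa/m
Geostrophic speed: V_g = |∂P/∂n|/(fρ) = 1.24×10⁻³/(6.16×10⁻⁵ × 1.07) = 18.8 m/s
Around a low, centrifugal force acts outward with Coriolis, so pressure-gradient force balances both:
(1/ρ)|∂P/∂n| = fV + V²/R  →  V² + fR·V − fR·V_g = 0
With fR = 6.16×10⁻⁵ × 625×10³ m = 38.5 m/s:
V = [−fR + √((fR)² + 4 fR V_g)]/2 = [−38.5 + √(38.5² + 4×38.5×18.8)]/2 = 13.8 m/s
Subgeostrophic (V < V_g = 18.8 m/s), as expected around a low.
Converting: 13.8 m/s × 1.944 = 27 knots

27 knots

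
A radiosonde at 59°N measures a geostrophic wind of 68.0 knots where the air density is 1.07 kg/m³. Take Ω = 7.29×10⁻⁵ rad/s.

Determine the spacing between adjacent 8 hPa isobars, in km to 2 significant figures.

Coriolis parameter at 59°N:
f = 2Ω sin φ = 2 × 7.29×10⁻⁵ × sin 59° = 1.25×10⁻⁴ s⁻¹
Wind speed in SI: 68.0 knots = 35.0 m/s
Geostrophic balance rearranged: |∂P/∂n| = f ρ V_g
|∂P/∂n| = 1.25×10⁻⁴ × 1.07 × 35.0 = 4.68×10⁻³ Pa/m
Isobar spacing: Δn = ΔP/|∂P/∂n| = 800 Pa / 4.68×10⁻³ Pa/m = 171016 m ≈ 170 km

170 km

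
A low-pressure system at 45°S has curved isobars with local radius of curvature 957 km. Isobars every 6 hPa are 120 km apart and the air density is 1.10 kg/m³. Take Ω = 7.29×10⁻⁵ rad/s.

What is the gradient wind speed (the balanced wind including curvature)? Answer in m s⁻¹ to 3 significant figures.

33.0 m s⁻¹

Coriolis parameter at 45°S:
f = 2Ω sin φ = 2 × 7.29×10⁻⁵ × sin 45° = 1.03×10⁻⁴ s⁻¹
Pressure gradient: |∂P/∂n| = 600 Pa / 120000 m = 5.00×10⁻³ Pa/m
Geostrophic speed: V_g = |∂P/∂n|/(fρ) = 5.00×10⁻³/(1.03×10⁻⁴ × 1.10) = 44.1 m/s
Around a low, centrifugal force acts outward with Coriolis, so pressure-gradient force balances both:
(1/ρ)|∂P/∂n| = fV + V²/R  →  V² + fR·V − fR·V_g = 0
With fR = 1.03×10⁻⁴ × 957×10³ m = 98.7 m/s:
V = [−fR + √((fR)² + 4 fR V_g)]/2 = [−98.7 + √(98.7² + 4×98.7×44.1)]/2 = 33 m/s
Subgeostrophic (V < V_g = 44.1 m/s), as expected around a low.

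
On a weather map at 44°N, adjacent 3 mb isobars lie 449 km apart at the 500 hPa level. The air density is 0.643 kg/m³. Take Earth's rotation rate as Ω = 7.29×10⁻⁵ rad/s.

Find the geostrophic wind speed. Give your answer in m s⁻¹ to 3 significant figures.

Coriolis parameter at 44°N:
f = 2Ω sin φ = 2 × 7.29×10⁻⁵ × sin 44° = 1.01×10⁻⁴ s⁻¹
Pressure gradient: |∂P/∂n| = 300 Pa / 449000 m = 6.68×10⁻⁴ Pa/m
Geostrophic balance (pressure-gradient force = Coriolis force):
V_g = (1/(fρ)) |∂P/∂n| = 6.68×10⁻⁴ / (1.01×10⁻⁴ × 0.643) = 10.3 m/s

10.3 m s⁻¹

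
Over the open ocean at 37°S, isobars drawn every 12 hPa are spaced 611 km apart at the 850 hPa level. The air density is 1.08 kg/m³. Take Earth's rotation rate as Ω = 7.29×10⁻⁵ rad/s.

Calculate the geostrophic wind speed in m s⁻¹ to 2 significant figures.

Coriolis parameter at 37°S:
f = 2Ω sin φ = 2 × 7.29×10⁻⁵ × sin 37° = 8.77×10⁻⁵ s⁻¹
Pressure gradient: |∂P/∂n| = 1200 Pa / 611000 m = 1.96×10⁻³ Pa/m
Geostrophic balance (pressure-gradient force = Coriolis force):
V_g = (1/(fρ)) |∂P/∂n| = 1.96×10⁻³ / (8.77×10⁻⁵ × 1.08) = 20.7 m/s

21 m s⁻¹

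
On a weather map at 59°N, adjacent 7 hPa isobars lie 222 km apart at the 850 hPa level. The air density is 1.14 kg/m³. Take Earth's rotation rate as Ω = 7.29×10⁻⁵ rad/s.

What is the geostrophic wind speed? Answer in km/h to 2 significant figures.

80 km/h

Coriolis parameter at 59°N:
f = 2Ω sin φ = 2 × 7.29×10⁻⁵ × sin 59° = 1.25×10⁻⁴ s⁻¹
Pressure gradient: |∂P/∂n| = 700 Pa / 222000 m = 3.15×10⁻³ Pa/m
Geostrophic balance (pressure-gradient force = Coriolis force):
V_g = (1/(fρ)) |∂P/∂n| = 3.15×10⁻³ / (1.25×10⁻⁴ × 1.14) = 22.1 m/s
Converting: 22.1 m/s × 3.6 = 80 km/h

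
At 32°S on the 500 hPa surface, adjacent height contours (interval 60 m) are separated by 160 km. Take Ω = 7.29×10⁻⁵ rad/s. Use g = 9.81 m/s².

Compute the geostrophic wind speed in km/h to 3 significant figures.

Coriolis parameter at 32°S:
f = 2Ω sin φ = 2 × 7.29×10⁻⁵ × sin 32° = 7.73×10⁻⁵ s⁻¹
Height gradient: |∂Z/∂n| = 60 m / 160000 m = 3.75×10⁻⁴
On a pressure surface, geostrophic balance gives V_g = (g/f)|∂Z/∂n|:
V_g = 9.81 × 3.75×10⁻⁴ / 7.73×10⁻⁵ = 47.6 m/s
Converting: 47.6 m/s × 3.6 = 171 km/h

171 km/h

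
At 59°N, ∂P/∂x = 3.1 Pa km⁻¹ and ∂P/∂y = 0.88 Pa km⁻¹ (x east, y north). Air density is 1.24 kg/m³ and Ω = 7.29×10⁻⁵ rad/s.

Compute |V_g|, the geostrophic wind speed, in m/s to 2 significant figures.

Coriolis parameter at 59°N:
f = 2Ω sin φ = 2 × 7.29×10⁻⁵ × sin 59° = 1.25×10⁻⁴ s⁻¹
Component geostrophic relations (x east, y north):
u_g = −(1/(fρ)) ∂P/∂y,  v_g = (1/(fρ)) ∂P/∂x
u_g = −(0.88×10⁻³)/(1.25×10⁻⁴ × 1.24) = −5.68 m/s;  v_g = (3.1×10⁻³)/(1.25×10⁻⁴ × 1.24) = 20.0 m/s
|V_g| = √(u_g² + v_g²) = 20.8 m/s

21 m/s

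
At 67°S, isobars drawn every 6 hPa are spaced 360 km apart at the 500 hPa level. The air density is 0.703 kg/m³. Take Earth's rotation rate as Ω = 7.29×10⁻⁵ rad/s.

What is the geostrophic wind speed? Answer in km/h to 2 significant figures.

Coriolis parameter at 67°S:
f = 2Ω sin φ = 2 × 7.29×10⁻⁵ × sin 67° = 1.34×10⁻⁴ s⁻¹
Pressure gradient: |∂P/∂n| = 600 Pa / 360000 m = 1.67×10⁻³ Pa/m
Geostrophic balance (pressure-gradient force = Coriolis force):
V_g = (1/(fρ)) |∂P/∂n| = 1.67×10⁻³ / (1.34×10⁻⁴ × 0.703) = 17.7 m/s
Converting: 17.7 m/s × 3.6 = 64 km/h

64 km/h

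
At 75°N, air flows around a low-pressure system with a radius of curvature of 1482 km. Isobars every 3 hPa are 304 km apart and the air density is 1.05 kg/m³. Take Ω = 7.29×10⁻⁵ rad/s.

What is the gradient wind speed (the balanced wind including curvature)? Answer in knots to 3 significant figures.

Coriolis parameter at 75°N:
f = 2Ω sin φ = 2 × 7.29×10⁻⁵ × sin 75° = 1.41×10⁻⁴ s⁻¹
Pressure gradient: |∂P/∂n| = 300 Pa / 304000 m = 9.87×10⁻⁴ Pa/m
Geostrophic speed: V_g = |∂P/∂n|/(fρ) = 9.87×10⁻⁴/(1.41×10⁻⁴ × 1.05) = 6.67 m/s
Around a low, centrifugal force acts outward with Coriolis, so pressure-gradient force balances both:
(1/ρ)|∂P/∂n| = fV + V²/R  →  V² + fR·V − fR·V_g = 0
With fR = 1.41×10⁻⁴ × 1482×10³ m = 209 m/s:
V = [−fR + √((fR)² + 4 fR V_g)]/2 = [−209 + √(209² + 4×209×6.67)]/2 = 6.47 m/s
Subgeostrophic (V < V_g = 6.67 m/s), as expected around a low.
Converting: 6.47 m/s × 1.944 = 12.6 knots

12.6 knots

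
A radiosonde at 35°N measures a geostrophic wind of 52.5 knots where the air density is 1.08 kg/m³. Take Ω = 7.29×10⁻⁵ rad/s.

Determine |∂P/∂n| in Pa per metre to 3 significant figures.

Coriolis parameter at 35°N:
f = 2Ω sin φ = 2 × 7.29×10⁻⁵ × sin 35° = 8.36×10⁻⁵ s⁻¹
Wind speed in SI: 52.5 knots = 27.0 m/s
Geostrophic balance rearranged: |∂P/∂n| = f ρ V_g
|∂P/∂n| = 8.36×10⁻⁵ × 1.08 × 27.0 = 2.44×10⁻³ Pa/m

2.44×10⁻³ Pa/m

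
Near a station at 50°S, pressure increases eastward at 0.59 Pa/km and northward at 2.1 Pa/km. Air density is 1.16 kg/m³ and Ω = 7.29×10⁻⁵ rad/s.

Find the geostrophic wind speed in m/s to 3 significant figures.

Coriolis parameter at 50°S:
f = 2Ω sin φ = 2 × 7.29×10⁻⁵ × sin 50° = 1.12×10⁻⁴ s⁻¹
In the Southern Hemisphere f is negative: f = −1.12×10⁻⁴ s⁻¹.
Component geostrophic relations (x east, y north):
u_g = −(1/(fρ)) ∂P/∂y,  v_g = (1/(fρ)) ∂P/∂x
u_g = −(2.1×10⁻³)/(−1.12×10⁻⁴ × 1.16) = 16.2 m/s;  v_g = (0.59×10⁻³)/(−1.12×10⁻⁴ × 1.16) = −4.55 m/s
|V_g| = √(u_g² + v_g²) = 16.8 m/s

16.8 m/s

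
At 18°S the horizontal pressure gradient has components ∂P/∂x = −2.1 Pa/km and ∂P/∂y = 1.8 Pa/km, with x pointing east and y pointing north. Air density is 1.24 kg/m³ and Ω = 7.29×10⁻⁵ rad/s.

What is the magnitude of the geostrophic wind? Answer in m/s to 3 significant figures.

Coriolis parameter at 18°S:
f = 2Ω sin φ = 2 × 7.29×10⁻⁵ × sin 18° = 4.51×10⁻⁵ s⁻¹
In the Southern Hemisphere f is negative: f = −4.51×10⁻⁵ s⁻¹.
Component geostrophic relations (x east, y north):
u_g = −(1/(fρ)) ∂P/∂y,  v_g = (1/(fρ)) ∂P/∂x
u_g = −(1.8×10⁻³)/(−4.51×10⁻⁵ × 1.24) = 32.2 m/s;  v_g = (−2.1×10⁻³)/(−4.51×10⁻⁵ × 1.24) = 37.6 m/s
|V_g| = √(u_g² + v_g²) = 49.5 m/s

49.5 m/s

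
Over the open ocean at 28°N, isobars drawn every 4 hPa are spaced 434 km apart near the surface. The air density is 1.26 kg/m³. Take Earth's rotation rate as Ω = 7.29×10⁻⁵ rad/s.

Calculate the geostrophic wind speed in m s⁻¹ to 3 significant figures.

Coriolis parameter at 28°N:
f = 2Ω sin φ = 2 × 7.29×10⁻⁵ × sin 28° = 6.84×10⁻⁵ s⁻¹
Pressure gradient: |∂P/∂n| = 400 Pa / 434000 m = 9.22×10⁻⁴ Pa/m
Geostrophic balance (pressure-gradient force = Coriolis force):
V_g = (1/(fρ)) |∂P/∂n| = 9.22×10⁻⁴ / (6.84×10⁻⁵ × 1.26) = 10.7 m/s

10.7 m s⁻¹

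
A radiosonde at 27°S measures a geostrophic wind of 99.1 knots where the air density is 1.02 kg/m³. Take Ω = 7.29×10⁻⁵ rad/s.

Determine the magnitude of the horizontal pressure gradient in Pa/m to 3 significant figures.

3.44×10⁻³ Pa/m

Coriolis parameter at 27°S:
f = 2Ω sin φ = 2 × 7.29×10⁻⁵ × sin 27° = 6.62×10⁻⁵ s⁻¹
Wind speed in SI: 99.1 knots = 51.0 m/s
Geostrophic balance rearranged: |∂P/∂n| = f ρ V_g
|∂P/∂n| = 6.62×10⁻⁵ × 1.02 × 51.0 = 3.44×10⁻³ Pa/m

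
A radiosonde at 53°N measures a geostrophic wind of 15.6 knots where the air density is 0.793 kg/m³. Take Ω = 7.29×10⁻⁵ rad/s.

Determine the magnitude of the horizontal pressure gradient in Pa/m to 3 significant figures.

7.41×10⁻⁴ Pa/m

Coriolis parameter at 53°N:
f = 2Ω sin φ = 2 × 7.29×10⁻⁵ × sin 53° = 1.16×10⁻⁴ s⁻¹
Wind speed in SI: 15.6 knots = 8.03 m/s
Geostrophic balance rearranged: |∂P/∂n| = f ρ V_g
|∂P/∂n| = 1.16×10⁻⁴ × 0.793 × 8.03 = 7.41×10⁻⁴ Pa/m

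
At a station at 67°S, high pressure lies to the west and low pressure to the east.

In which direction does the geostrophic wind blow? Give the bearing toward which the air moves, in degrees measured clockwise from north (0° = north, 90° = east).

The pressure-gradient force points toward the east (bearing 090°).
Geostrophic balance: in the Southern Hemisphere the Coriolis force deflects motion to the left, so the geostrophic wind blows 90° to the left of the pressure-gradient force (low pressure on the right).
Rotating 090° by 90° counterclockwise gives 000° — the wind blows toward the north.

000°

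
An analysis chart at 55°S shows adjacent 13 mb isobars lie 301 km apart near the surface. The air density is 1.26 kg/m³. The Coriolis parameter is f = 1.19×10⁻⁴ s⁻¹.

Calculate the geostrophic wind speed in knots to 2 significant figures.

Pressure gradient: |∂P/∂n| = 1300 Pa / 301000 m = 4.32×10⁻³ Pa/m
Geostrophic balance (pressure-gradient force = Coriolis force):
V_g = (1/(fρ)) |∂P/∂n| = 4.32×10⁻³ / (1.19×10⁻⁴ × 1.26) = 28.8 m/s
Converting: 28.8 m/s × 1.944 = 56 knots

56 knots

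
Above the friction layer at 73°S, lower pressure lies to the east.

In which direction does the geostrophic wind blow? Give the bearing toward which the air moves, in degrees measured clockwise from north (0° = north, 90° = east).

The pressure-gradient force points toward the east (bearing 090°).
Geostrophic balance: in the Southern Hemisphere the Coriolis force deflects motion to the left, so the geostrophic wind blows 90° to the left of the pressure-gradient force (low pressure on the right).
Rotating 090° by 90° counterclockwise gives 000° — the wind blows toward the north.

000°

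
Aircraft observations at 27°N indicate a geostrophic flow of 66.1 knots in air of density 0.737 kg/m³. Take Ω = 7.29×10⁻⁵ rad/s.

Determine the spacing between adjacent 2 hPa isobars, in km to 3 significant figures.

121 km

Coriolis parameter at 27°N:
f = 2Ω sin φ = 2 × 7.29×10⁻⁵ × sin 27° = 6.62×10⁻⁵ s⁻¹
Wind speed in SI: 66.1 knots = 34.0 m/s
Geostrophic balance rearranged: |∂P/∂n| = f ρ V_g
|∂P/∂n| = 6.62×10⁻⁵ × 0.737 × 34.0 = 1.66×10⁻³ Pa/m
Isobar spacing: Δn = ΔP/|∂P/∂n| = 200 Pa / 1.66×10⁻³ Pa/m = 120564 m ≈ 121 km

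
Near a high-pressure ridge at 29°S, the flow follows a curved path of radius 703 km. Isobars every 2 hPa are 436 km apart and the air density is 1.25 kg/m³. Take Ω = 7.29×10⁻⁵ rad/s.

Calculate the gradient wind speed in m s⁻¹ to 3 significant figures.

Coriolis parameter at 29°S:
f = 2Ω sin φ = 2 × 7.29×10⁻⁵ × sin 29° = 7.07×10⁻⁵ s⁻¹
Pressure gradient: |∂P/∂n| = 200 Pa / 436000 m = 4.59×10⁻⁴ Pa/m
Geostrophic speed: V_g = |∂P/∂n|/(fρ) = 4.59×10⁻⁴/(7.07×10⁻⁵ × 1.25) = 5.19 m/s
Around a high, pressure-gradient force acts outward with centrifugal, so Coriolis balances both:
fV = (1/ρ)|∂P/∂n| + V²/R  →  V² − fR·V + fR·V_g = 0
With fR = 7.07×10⁻⁵ × 703×10³ m = 49.7 m/s:
V = [fR − √((fR)² − 4 fR V_g)]/2 = [49.7 − √(49.7² − 4×49.7×5.19)]/2 = 5.89 m/s
Supergeostrophic (V > V_g = 5.19 m/s), as expected around a high.

5.89 m s⁻¹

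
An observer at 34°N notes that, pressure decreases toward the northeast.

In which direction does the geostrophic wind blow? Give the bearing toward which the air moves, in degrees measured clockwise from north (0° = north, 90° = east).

The pressure-gradient force points toward the northeast (bearing 045°).
Geostrophic balance: in the Northern Hemisphere the Coriolis force deflects motion to the right, so the geostrophic wind blows 90° to the right of the pressure-gradient force (low pressure on the left).
Rotating 045° by 90° clockwise gives 135° — the wind blows toward the southeast.

135°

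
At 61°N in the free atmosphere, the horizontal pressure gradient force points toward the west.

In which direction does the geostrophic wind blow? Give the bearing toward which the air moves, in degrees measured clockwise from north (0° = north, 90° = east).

000°

The pressure-gradient force points toward the west (bearing 270°).
Geostrophic balance: in the Northern Hemisphere the Coriolis force deflects motion to the right, so the geostrophic wind blows 90° to the right of the pressure-gradient force (low pressure on the left).
Rotating 270° by 90° clockwise gives 000° — the wind blows toward the north.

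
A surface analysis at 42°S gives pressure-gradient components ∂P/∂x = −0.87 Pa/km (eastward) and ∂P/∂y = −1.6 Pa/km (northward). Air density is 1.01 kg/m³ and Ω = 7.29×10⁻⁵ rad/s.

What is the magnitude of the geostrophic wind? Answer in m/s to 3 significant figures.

Coriolis parameter at 42°S:
f = 2Ω sin φ = 2 × 7.29×10⁻⁵ × sin 42° = 9.76×10⁻⁵ s⁻¹
In the Southern Hemisphere f is negative: f = −9.76×10⁻⁵ s⁻¹.
Component geostrophic relations (x east, y north):
u_g = −(1/(fρ)) ∂P/∂y,  v_g = (1/(fρ)) ∂P/∂x
u_g = −(−1.6×10⁻³)/(−9.76×10⁻⁵ × 1.01) = −16.2 m/s;  v_g = (−0.87×10⁻³)/(−9.76×10⁻⁵ × 1.01) = 8.83 m/s
|V_g| = √(u_g² + v_g²) = 18.5 m/s

18.5 m/s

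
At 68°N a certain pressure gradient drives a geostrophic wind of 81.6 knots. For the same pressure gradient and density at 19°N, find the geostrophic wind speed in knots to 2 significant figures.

With the same pressure gradient and density, V_g ∝ 1/f ∝ 1/sin φ.
V₂ = V₁ · sin φ₁ / sin φ₂ = 81.6 × sin 68° / sin 19°
V₂ = 81.6 × 0.9272/0.3256 = 230 knots

230 knots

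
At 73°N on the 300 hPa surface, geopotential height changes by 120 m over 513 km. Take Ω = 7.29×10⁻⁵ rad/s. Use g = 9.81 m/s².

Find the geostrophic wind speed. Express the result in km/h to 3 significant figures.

59.2 km/h

Coriolis parameter at 73°N:
f = 2Ω sin φ = 2 × 7.29×10⁻⁵ × sin 73° = 1.39×10⁻⁴ s⁻¹
Height gradient: |∂Z/∂n| = 120 m / 513000 m = 2.34×10⁻⁴
On a pressure surface, geostrophic balance gives V_g = (g/f)|∂Z/∂n|:
V_g = 9.81 × 2.34×10⁻⁴ / 1.39×10⁻⁴ = 16.5 m/s
Converting: 16.5 m/s × 3.6 = 59.2 km/h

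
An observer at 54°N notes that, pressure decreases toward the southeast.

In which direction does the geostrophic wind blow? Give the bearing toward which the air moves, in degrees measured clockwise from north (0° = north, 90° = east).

The pressure-gradient force points toward the southeast (bearing 135°).
Geostrophic balance: in the Northern Hemisphere the Coriolis force deflects motion to the right, so the geostrophic wind blows 90° to the right of the pressure-gradient force (low pressure on the left).
Rotating 135° by 90° clockwise gives 225° — the wind blows toward the southwest.

225°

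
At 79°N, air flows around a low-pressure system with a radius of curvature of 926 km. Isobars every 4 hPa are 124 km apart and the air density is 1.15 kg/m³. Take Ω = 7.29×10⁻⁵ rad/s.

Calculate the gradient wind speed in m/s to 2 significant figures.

17 m/s

Coriolis parameter at 79°N:
f = 2Ω sin φ = 2 × 7.29×10⁻⁵ × sin 79° = 1.43×10⁻⁴ s⁻¹
Pressure gradient: |∂P/∂n| = 400 Pa / 124000 m = 3.23×10⁻³ Pa/m
Geostrophic speed: V_g = |∂P/∂n|/(fρ) = 3.23×10⁻³/(1.43×10⁻⁴ × 1.15) = 19.6 m/s
Around a low, centrifugal force acts outward with Coriolis, so pressure-gradient force balances both:
(1/ρ)|∂P/∂n| = fV + V²/R  →  V² + fR·V − fR·V_g = 0
With fR = 1.43×10⁻⁴ × 926×10³ m = 133 m/s:
V = [−fR + √((fR)² + 4 fR V_g)]/2 = [−133 + √(133² + 4×133×19.6)]/2 = 17.3 m/s
Subgeostrophic (V < V_g = 19.6 m/s), as expected around a low.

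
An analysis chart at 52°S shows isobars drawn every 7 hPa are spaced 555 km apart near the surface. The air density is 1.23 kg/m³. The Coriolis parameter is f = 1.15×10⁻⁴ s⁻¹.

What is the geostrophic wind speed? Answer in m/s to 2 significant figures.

8.9 m/s

Pressure gradient: |∂P/∂n| = 700 Pa / 555000 m = 1.26×10⁻³ Pa/m
Geostrophic balance (pressure-gradient force = Coriolis force):
V_g = (1/(fρ)) |∂P/∂n| = 1.26×10⁻³ / (1.15×10⁻⁴ × 1.23) = 8.92 m/s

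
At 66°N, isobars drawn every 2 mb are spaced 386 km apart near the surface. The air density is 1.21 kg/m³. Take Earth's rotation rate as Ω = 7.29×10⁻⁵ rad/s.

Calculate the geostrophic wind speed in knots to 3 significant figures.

6.25 knots

Coriolis parameter at 66°N:
f = 2Ω sin φ = 2 × 7.29×10⁻⁵ × sin 66° = 1.33×10⁻⁴ s⁻¹
Pressure gradient: |∂P/∂n| = 200 Pa / 386000 m = 5.18×10⁻⁴ Pa/m
Geostrophic balance (pressure-gradient force = Coriolis force):
V_g = (1/(fρ)) |∂P/∂n| = 5.18×10⁻⁴ / (1.33×10⁻⁴ × 1.21) = 3.21 m/s
Converting: 3.21 m/s × 1.944 = 6.25 knots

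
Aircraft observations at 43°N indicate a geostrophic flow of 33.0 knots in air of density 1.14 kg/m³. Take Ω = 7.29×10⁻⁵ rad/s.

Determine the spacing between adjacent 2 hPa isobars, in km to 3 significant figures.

104 km

Coriolis parameter at 43°N:
f = 2Ω sin φ = 2 × 7.29×10⁻⁵ × sin 43° = 9.94×10⁻⁵ s⁻¹
Wind speed in SI: 33.0 knots = 17.0 m/s
Geostrophic balance rearranged: |∂P/∂n| = f ρ V_g
|∂P/∂n| = 9.94×10⁻⁵ × 1.14 × 17.0 = 1.92×10⁻³ Pa/m
Isobar spacing: Δn = ΔP/|∂P/∂n| = 200 Pa / 1.92×10⁻³ Pa/m = 103928 m ≈ 104 km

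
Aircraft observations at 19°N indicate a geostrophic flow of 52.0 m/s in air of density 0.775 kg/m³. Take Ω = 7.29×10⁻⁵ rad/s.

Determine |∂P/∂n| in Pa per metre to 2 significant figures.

1.9×10⁻³ Pa/m

Coriolis parameter at 19°N:
f = 2Ω sin φ = 2 × 7.29×10⁻⁵ × sin 19° = 4.75×10⁻⁵ s⁻¹
Geostrophic balance rearranged: |∂P/∂n| = f ρ V_g
|∂P/∂n| = 4.75×10⁻⁵ × 0.775 × 52.0 = 1.91×10⁻³ Pa/m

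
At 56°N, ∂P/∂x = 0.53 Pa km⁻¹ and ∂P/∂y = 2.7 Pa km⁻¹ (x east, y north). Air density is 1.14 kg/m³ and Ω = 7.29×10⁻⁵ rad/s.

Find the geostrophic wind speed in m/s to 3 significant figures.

Coriolis parameter at 56°N:
f = 2Ω sin φ = 2 × 7.29×10⁻⁵ × sin 56° = 1.21×10⁻⁴ s⁻¹
Component geostrophic relations (x east, y north):
u_g = −(1/(fρ)) ∂P/∂y,  v_g = (1/(fρ)) ∂P/∂x
u_g = −(2.7×10⁻³)/(1.21×10⁻⁴ × 1.14) = −19.6 m/s;  v_g = (0.53×10⁻³)/(1.21×10⁻⁴ × 1.14) = 3.85 m/s
|V_g| = √(u_g² + v_g²) = 20.0 m/s

20.0 m/s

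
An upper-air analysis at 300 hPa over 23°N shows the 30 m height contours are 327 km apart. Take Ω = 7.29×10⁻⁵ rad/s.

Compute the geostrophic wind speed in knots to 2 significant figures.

31 knots

Coriolis parameter at 23°N:
f = 2Ω sin φ = 2 × 7.29×10⁻⁵ × sin 23° = 5.70×10⁻⁵ s⁻¹
Height gradient: |∂Z/∂n| = 30 m / 327000 m = 9.17×10⁻⁵
On a pressure surface, geostrophic balance gives V_g = (g/f)|∂Z/∂n|:
V_g = 9.81 × 9.17×10⁻⁵ / 5.70×10⁻⁵ = 15.8 m/s
Converting: 15.8 m/s × 1.944 = 31 knots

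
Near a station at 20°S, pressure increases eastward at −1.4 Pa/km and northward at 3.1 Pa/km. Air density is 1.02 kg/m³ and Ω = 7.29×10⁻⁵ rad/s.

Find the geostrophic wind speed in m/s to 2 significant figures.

67 m/s

Coriolis parameter at 20°S:
f = 2Ω sin φ = 2 × 7.29×10⁻⁵ × sin 20° = 4.99×10⁻⁵ s⁻¹
In the Southern Hemisphere f is negative: f = −4.99×10⁻⁵ s⁻¹.
Component geostrophic relations (x east, y north):
u_g = −(1/(fρ)) ∂P/∂y,  v_g = (1/(fρ)) ∂P/∂x
u_g = −(3.1×10⁻³)/(−4.99×10⁻⁵ × 1.02) = 60.9 m/s;  v_g = (−1.4×10⁻³)/(−4.99×10⁻⁵ × 1.02) = 27.5 m/s
|V_g| = √(u_g² + v_g²) = 66.9 m/s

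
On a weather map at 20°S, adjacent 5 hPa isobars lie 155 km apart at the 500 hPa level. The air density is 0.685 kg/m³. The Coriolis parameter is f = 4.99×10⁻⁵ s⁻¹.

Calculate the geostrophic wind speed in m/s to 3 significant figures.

Pressure gradient: |∂P/∂n| = 500 Pa / 155000 m = 3.23×10⁻³ Pa/m
Geostrophic balance (pressure-gradient force = Coriolis force):
V_g = (1/(fρ)) |∂P/∂n| = 3.23×10⁻³ / (4.99×10⁻⁵ × 0.685) = 94.4 m/s

94.4 m/s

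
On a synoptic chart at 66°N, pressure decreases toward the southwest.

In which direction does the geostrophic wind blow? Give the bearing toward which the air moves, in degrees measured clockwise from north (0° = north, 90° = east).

315°

The pressure-gradient force points toward the southwest (bearing 225°).
Geostrophic balance: in the Northern Hemisphere the Coriolis force deflects motion to the right, so the geostrophic wind blows 90° to the right of the pressure-gradient force (low pressure on the left).
Rotating 225° by 90° clockwise gives 315° — the wind blows toward the northwest.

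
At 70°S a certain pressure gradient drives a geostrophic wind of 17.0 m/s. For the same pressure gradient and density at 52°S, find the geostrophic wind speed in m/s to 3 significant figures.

20.3 m/s

With the same pressure gradient and density, V_g ∝ 1/f ∝ 1/sin φ.
V₂ = V₁ · sin φ₁ / sin φ₂ = 17.0 × sin 70° / sin 52°
V₂ = 17.0 × 0.9397/0.7880 = 20.3 m/s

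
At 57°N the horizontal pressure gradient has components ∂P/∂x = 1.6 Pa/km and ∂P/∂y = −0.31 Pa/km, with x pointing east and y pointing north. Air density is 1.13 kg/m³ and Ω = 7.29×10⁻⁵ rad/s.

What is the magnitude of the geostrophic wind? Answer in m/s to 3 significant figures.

11.8 m/s

Coriolis parameter at 57°N:
f = 2Ω sin φ = 2 × 7.29×10⁻⁵ × sin 57° = 1.22×10⁻⁴ s⁻¹
Component geostrophic relations (x east, y north):
u_g = −(1/(fρ)) ∂P/∂y,  v_g = (1/(fρ)) ∂P/∂x
u_g = −(−0.31×10⁻³)/(1.22×10⁻⁴ × 1.13) = 2.24 m/s;  v_g = (1.6×10⁻³)/(1.22×10⁻⁴ × 1.13) = 11.6 m/s
|V_g| = √(u_g² + v_g²) = 11.8 m/s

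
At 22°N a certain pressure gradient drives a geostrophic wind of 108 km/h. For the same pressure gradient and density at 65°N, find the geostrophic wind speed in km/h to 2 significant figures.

45 km/h

With the same pressure gradient and density, V_g ∝ 1/f ∝ 1/sin φ.
V₂ = V₁ · sin φ₁ / sin φ₂ = 108 × sin 22° / sin 65°
V₂ = 108 × 0.3746/0.9063 = 45 km/h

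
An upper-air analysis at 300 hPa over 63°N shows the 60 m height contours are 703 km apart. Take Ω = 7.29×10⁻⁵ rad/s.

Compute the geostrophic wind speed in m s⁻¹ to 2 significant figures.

6.4 m s⁻¹

Coriolis parameter at 63°N:
f = 2Ω sin φ = 2 × 7.29×10⁻⁵ × sin 63° = 1.30×10⁻⁴ s⁻¹
Height gradient: |∂Z/∂n| = 60 m / 703000 m = 8.53×10⁻⁵
On a pressure surface, geostrophic balance gives V_g = (g/f)|∂Z/∂n|:
V_g = 9.81 × 8.53×10⁻⁵ / 1.30×10⁻⁴ = 6.45 m/s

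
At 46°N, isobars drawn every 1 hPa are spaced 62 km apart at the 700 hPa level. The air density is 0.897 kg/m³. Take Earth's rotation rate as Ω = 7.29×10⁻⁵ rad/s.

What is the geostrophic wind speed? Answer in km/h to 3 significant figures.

61.7 km/h

Coriolis parameter at 46°N:
f = 2Ω sin φ = 2 × 7.29×10⁻⁵ × sin 46° = 1.05×10⁻⁴ s⁻¹
Pressure gradient: |∂P/∂n| = 100 Pa / 62000 m = 1.61×10⁻³ Pa/m
Geostrophic balance (pressure-gradient force = Coriolis force):
V_g = (1/(fρ)) |∂P/∂n| = 1.61×10⁻³ / (1.05×10⁻⁴ × 0.897) = 17.1 m/s
Converting: 17.1 m/s × 3.6 = 61.7 km/h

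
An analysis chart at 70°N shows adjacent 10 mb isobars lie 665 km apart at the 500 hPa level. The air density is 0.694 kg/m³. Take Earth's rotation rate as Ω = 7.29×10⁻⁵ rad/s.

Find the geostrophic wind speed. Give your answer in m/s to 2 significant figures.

16 m/s

Coriolis parameter at 70°N:
f = 2Ω sin φ = 2 × 7.29×10⁻⁵ × sin 70° = 1.37×10⁻⁴ s⁻¹
Pressure gradient: |∂P/∂n| = 1000 Pa / 665000 m = 1.50×10⁻³ Pa/m
Geostrophic balance (pressure-gradient force = Coriolis force):
V_g = (1/(fρ)) |∂P/∂n| = 1.50×10⁻³ / (1.37×10⁻⁴ × 0.694) = 15.8 m/s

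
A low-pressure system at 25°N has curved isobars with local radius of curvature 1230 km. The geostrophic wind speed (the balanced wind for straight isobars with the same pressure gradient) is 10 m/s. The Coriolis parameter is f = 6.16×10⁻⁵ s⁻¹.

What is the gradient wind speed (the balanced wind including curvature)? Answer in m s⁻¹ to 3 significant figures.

Around a low, centrifugal force acts outward with Coriolis, so pressure-gradient force balances both:
(1/ρ)|∂P/∂n| = fV + V²/R  →  V² + fR·V − fR·V_g = 0
With fR = 6.16×10⁻⁵ × 1230×10³ m = 75.8 m/s:
V = [−fR + √((fR)² + 4 fR V_g)]/2 = [−75.8 + √(75.8² + 4×75.8×10)]/2 = 8.94 m/s
Subgeostrophic (V < V_g = 10 m/s), as expected around a low.

8.94 m s⁻¹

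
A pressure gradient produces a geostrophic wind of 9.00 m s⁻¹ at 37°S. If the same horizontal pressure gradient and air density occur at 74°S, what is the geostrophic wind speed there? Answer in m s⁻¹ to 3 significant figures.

5.63 m s⁻¹

With the same pressure gradient and density, V_g ∝ 1/f ∝ 1/sin φ.
V₂ = V₁ · sin φ₁ / sin φ₂ = 9.00 × sin 37° / sin 74°
V₂ = 9.00 × 0.6018/0.9613 = 5.63 m s⁻¹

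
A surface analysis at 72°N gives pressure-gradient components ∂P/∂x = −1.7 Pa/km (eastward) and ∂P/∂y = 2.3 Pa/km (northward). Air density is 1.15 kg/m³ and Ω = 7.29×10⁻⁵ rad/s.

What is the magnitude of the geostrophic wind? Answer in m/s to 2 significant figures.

18 m/s

Coriolis parameter at 72°N:
f = 2Ω sin φ = 2 × 7.29×10⁻⁵ × sin 72° = 1.39×10⁻⁴ s⁻¹
Component geostrophic relations (x east, y north):
u_g = −(1/(fρ)) ∂P/∂y,  v_g = (1/(fρ)) ∂P/∂x
u_g = −(2.3×10⁻³)/(1.39×10⁻⁴ × 1.15) = −14.4 m/s;  v_g = (−1.7×10⁻³)/(1.39×10⁻⁴ × 1.15) = −10.7 m/s
|V_g| = √(u_g² + v_g²) = 17.9 m/s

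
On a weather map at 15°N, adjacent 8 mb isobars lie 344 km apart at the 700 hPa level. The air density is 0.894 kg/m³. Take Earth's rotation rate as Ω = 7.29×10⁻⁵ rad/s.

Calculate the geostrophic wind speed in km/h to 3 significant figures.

248 km/h

Coriolis parameter at 15°N:
f = 2Ω sin φ = 2 × 7.29×10⁻⁵ × sin 15° = 3.77×10⁻⁵ s⁻¹
Pressure gradient: |∂P/∂n| = 800 Pa / 344000 m = 2.33×10⁻³ Pa/m
Geostrophic balance (pressure-gradient force = Coriolis force):
V_g = (1/(fρ)) |∂P/∂n| = 2.33×10⁻³ / (3.77×10⁻⁵ × 0.894) = 68.9 m/s
Converting: 68.9 m/s × 3.6 = 248 km/h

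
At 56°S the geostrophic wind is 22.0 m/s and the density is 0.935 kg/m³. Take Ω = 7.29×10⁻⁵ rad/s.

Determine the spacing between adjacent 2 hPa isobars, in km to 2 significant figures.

80 km

Coriolis parameter at 56°S:
f = 2Ω sin φ = 2 × 7.29×10⁻⁵ × sin 56° = 1.21×10⁻⁴ s⁻¹
Geostrophic balance rearranged: |∂P/∂n| = f ρ V_g
|∂P/∂n| = 1.21×10⁻⁴ × 0.935 × 22.0 = 2.49×10⁻³ Pa/m
Isobar spacing: Δn = ΔP/|∂P/∂n| = 200 Pa / 2.49×10⁻³ Pa/m = 80439 m ≈ 80 km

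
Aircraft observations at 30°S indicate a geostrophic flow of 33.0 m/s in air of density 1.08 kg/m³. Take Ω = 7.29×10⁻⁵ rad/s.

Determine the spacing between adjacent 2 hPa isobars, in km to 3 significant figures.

Coriolis parameter at 30°S:
f = 2Ω sin φ = 2 × 7.29×10⁻⁵ × sin 30° = 7.29×10⁻⁵ s⁻¹
Geostrophic balance rearranged: |∂P/∂n| = f ρ V_g
|∂P/∂n| = 7.29×10⁻⁵ × 1.08 × 33.0 = 2.60×10⁻³ Pa/m
Isobar spacing: Δn = ΔP/|∂P/∂n| = 200 Pa / 2.60×10⁻³ Pa/m = 76978 m ≈ 77.0 km

77.0 km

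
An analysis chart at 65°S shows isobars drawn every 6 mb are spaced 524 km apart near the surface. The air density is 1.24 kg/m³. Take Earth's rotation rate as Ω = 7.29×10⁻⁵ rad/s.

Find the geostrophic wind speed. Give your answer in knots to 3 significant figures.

Coriolis parameter at 65°S:
f = 2Ω sin φ = 2 × 7.29×10⁻⁵ × sin 65° = 1.32×10⁻⁴ s⁻¹
Pressure gradient: |∂P/∂n| = 600 Pa / 524000 m = 1.15×10⁻³ Pa/m
Geostrophic balance (pressure-gradient force = Coriolis force):
V_g = (1/(fρ)) |∂P/∂n| = 1.15×10⁻³ / (1.32×10⁻⁴ × 1.24) = 6.99 m/s
Converting: 6.99 m/s × 1.944 = 13.6 knots

13.6 knots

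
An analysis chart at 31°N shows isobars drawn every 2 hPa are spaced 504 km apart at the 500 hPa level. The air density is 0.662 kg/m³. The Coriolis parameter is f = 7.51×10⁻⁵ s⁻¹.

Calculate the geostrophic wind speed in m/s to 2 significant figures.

8.0 m/s

Pressure gradient: |∂P/∂n| = 200 Pa / 504000 m = 3.97×10⁻⁴ Pa/m
Geostrophic balance (pressure-gradient force = Coriolis force):
V_g = (1/(fρ)) |∂P/∂n| = 3.97×10⁻⁴ / (7.51×10⁻⁵ × 0.662) = 7.98 m/s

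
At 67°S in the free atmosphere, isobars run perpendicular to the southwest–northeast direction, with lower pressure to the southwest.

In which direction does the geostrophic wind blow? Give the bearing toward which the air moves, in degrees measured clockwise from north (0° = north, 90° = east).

The pressure-gradient force points toward the southwest (bearing 225°).
Geostrophic balance: in the Southern Hemisphere the Coriolis force deflects motion to the left, so the geostrophic wind blows 90° to the left of the pressure-gradient force (low pressure on the right).
Rotating 225° by 90° counterclockwise gives 135° — the wind blows toward the southeast.

135°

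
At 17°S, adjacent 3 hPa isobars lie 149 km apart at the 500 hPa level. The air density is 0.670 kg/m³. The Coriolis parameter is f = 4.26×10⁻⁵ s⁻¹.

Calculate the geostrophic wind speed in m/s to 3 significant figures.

70.5 m/s

Pressure gradient: |∂P/∂n| = 300 Pa / 149000 m = 2.01×10⁻³ Pa/m
Geostrophic balance (pressure-gradient force = Coriolis force):
V_g = (1/(fρ)) |∂P/∂n| = 2.01×10⁻³ / (4.26×10⁻⁵ × 0.670) = 70.5 m/s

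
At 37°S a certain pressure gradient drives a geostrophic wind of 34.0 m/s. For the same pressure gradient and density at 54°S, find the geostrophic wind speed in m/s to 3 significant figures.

With the same pressure gradient and density, V_g ∝ 1/f ∝ 1/sin φ.
V₂ = V₁ · sin φ₁ / sin φ₂ = 34.0 × sin 37° / sin 54°
V₂ = 34.0 × 0.6018/0.8090 = 25.3 m/s

25.3 m/s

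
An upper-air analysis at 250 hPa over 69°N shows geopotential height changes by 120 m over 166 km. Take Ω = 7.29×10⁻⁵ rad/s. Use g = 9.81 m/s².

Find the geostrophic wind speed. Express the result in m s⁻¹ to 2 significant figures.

52 m s⁻¹

Coriolis parameter at 69°N:
f = 2Ω sin φ = 2 × 7.29×10⁻⁵ × sin 69° = 1.36×10⁻⁴ s⁻¹
Height gradient: |∂Z/∂n| = 120 m / 166000 m = 7.23×10⁻⁴
On a pressure surface, geostrophic balance gives V_g = (g/f)|∂Z/∂n|:
V_g = 9.81 × 7.23×10⁻⁴ / 1.36×10⁻⁴ = 52.1 m/s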